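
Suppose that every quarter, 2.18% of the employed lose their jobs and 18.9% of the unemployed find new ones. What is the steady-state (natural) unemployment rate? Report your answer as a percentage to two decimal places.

Steady-state unemployment rate ≈ 10.34%.

At steady state the flows balance: s·E = f·U, so U/(E+U) = s/(s+f).
u* = 2.18 / (2.18 + 18.9) = 2.18 / 21.08 = 10.34%.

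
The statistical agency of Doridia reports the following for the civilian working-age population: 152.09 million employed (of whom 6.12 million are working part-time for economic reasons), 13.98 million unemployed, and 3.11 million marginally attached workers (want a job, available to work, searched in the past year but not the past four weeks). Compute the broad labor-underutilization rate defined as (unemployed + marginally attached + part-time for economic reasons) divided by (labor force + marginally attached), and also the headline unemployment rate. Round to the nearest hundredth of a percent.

Labor force = 152.09 + 13.98 = 166.07 million.
Numerator = 13.98 + 3.11 + 6.12 = 23.21 million.
Denominator = 166.07 + 3.11 = 169.18 million.
Broad rate = 23.21 / 169.18 = 13.72%.
Headline unemployment rate = 13.98 / 166.07 = 8.42%.

Broad underutilization rate ≈ 13.72%; headline unemployment rate ≈ 8.42%.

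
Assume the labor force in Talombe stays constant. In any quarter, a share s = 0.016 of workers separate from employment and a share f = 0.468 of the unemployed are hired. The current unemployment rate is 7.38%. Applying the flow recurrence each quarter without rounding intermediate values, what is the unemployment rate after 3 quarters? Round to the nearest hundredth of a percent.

Unemployment rate after three quarters ≈ 3.87%.

With a fixed labor force, u_{t+1} = u_t + s·(1−u_t) − f·u_t = u_t·(1−s−f) + s.
Here 1−s−f = 0.516 and s = 0.016.
u_1 = 0.073800 × 0.516 + 0.016 = 0.054081.
u_2 = 0.054081 × 0.516 + 0.016 = 0.043906.
u_3 = 0.043906 × 0.516 + 0.016 = 0.038655.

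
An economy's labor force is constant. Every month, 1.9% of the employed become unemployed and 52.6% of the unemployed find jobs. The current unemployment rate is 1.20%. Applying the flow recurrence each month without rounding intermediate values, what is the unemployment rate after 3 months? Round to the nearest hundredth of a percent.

With a fixed labor force, u_{t+1} = u_t + s·(1−u_t) − f·u_t = u_t·(1−s−f) + s.
Here 1−s−f = 0.455 and s = 0.019.
u_1 = 0.012000 × 0.455 + 0.019 = 0.024460.
u_2 = 0.024460 × 0.455 + 0.019 = 0.030129.
u_3 = 0.030129 × 0.455 + 0.019 = 0.032709.

Unemployment rate after three months ≈ 3.27%.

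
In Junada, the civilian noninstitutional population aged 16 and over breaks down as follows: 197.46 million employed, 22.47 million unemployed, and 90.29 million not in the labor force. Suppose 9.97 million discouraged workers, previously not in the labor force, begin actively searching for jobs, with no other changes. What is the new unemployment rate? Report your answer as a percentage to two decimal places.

Initially, labor force = 197.46 + 22.47 = 219.93 million, so u = 22.47/219.93 = 10.22%.
After the change, unemployed and labor force both rise by 9.97 → E = 197.46, U = 32.44, labor force = 229.90 million.
New unemployment rate = 32.44 / 229.90 = 14.11%.

New unemployment rate ≈ 14.11%.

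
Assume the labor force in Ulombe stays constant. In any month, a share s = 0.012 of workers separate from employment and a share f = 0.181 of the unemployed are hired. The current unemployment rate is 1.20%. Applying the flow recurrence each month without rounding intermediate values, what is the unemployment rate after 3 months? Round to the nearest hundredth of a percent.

With a fixed labor force, u_{t+1} = u_t + s·(1−u_t) − f·u_t = u_t·(1−s−f) + s.
Here 1−s−f = 0.807 and s = 0.012.
u_1 = 0.012000 × 0.807 + 0.012 = 0.021684.
u_2 = 0.021684 × 0.807 + 0.012 = 0.029499.
u_3 = 0.029499 × 0.807 + 0.012 = 0.035806.

Unemployment rate after three months ≈ 3.58%.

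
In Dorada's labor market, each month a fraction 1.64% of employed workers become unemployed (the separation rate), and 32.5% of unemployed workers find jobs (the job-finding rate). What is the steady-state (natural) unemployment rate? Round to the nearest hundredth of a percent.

Steady-state unemployment rate ≈ 4.80%.

At steady state the flows balance: s·E = f·U, so U/(E+U) = s/(s+f).
u* = 1.64 / (1.64 + 32.5) = 1.64 / 34.14 = 4.80%.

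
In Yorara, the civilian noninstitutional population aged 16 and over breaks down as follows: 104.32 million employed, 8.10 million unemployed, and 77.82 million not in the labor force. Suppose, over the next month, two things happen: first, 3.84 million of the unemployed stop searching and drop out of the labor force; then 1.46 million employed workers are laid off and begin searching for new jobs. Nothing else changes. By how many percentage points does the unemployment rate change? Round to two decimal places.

The unemployment rate changes by −1.94 percentage points.

Initially, labor force = 104.32 + 8.10 = 112.42 million, so u = 8.10/112.42 = 7.21%.
After the first change, unemployed and labor force both fall by 3.84 → E = 104.32, U = 4.26, labor force = 108.58 million.
After the second change, employed falls and unemployed rises by 1.46; labor force unchanged → E = 102.86, U = 5.72, labor force = 108.58 million.
New unemployment rate = 5.72 / 108.58 = 5.27%.
Change = 5.27% − 7.21% = −1.94 percentage points.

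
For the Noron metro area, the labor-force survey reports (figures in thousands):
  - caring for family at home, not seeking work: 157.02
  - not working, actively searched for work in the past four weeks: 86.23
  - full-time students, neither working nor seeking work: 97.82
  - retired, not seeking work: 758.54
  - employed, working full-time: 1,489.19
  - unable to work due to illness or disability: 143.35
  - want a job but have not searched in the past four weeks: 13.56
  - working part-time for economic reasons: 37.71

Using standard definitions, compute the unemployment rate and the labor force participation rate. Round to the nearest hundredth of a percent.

Unemployment rate ≈ 5.35%; labor force participation rate ≈ 57.95%.

Employed = 1,489.19 + 37.71 = 1,526.90 thousand (anyone who worked, including part-time for economic reasons, counts as employed).
Unemployed = 86.23 thousand.
Labor force = 1,526.90 + 86.23 = 1,613.13 thousand.
Not in labor force = 157.02 + 97.82 + 758.54 + 143.35 + 13.56 = 1,170.29 thousand (those not working and not actively searching are outside the labor force — including those who want a job but have given up searching).
Civilian working-age population = 1,613.13 + 1,170.29 = 2,783.42 thousand.
Unemployment rate = 86.23 / 1,613.13 = 5.35%.
Labor force participation rate = 1,613.13 / 2,783.42 = 57.95%.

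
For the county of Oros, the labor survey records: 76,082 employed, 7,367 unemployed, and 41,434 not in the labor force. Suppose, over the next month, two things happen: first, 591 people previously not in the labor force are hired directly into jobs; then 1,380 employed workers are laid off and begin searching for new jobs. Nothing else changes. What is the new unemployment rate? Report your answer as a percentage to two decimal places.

Initially, labor force = 76,082 + 7,367 = 83,449, so u = 7,367/83,449 = 8.83%.
After the first change, employed and labor force both rise by 591; unemployed unchanged → E = 76,673, U = 7,367, labor force = 84,040.
After the second change, employed falls and unemployed rises by 1,380; labor force unchanged → E = 75,293, U = 8,747, labor force = 84,040.
New unemployment rate = 8,747 / 84,040 = 10.41%.

New unemployment rate ≈ 10.41%.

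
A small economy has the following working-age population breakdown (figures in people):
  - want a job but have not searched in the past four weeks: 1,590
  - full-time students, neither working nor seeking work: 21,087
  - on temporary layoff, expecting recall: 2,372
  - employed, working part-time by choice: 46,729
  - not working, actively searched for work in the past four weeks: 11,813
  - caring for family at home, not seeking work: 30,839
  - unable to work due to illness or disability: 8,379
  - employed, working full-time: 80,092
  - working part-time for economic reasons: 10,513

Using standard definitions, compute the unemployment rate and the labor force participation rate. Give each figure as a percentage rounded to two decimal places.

Unemployment rate ≈ 9.36%; labor force participation rate ≈ 71.00%.

Employed = 46,729 + 80,092 + 10,513 = 137,334 (anyone who worked, including part-time for economic reasons, counts as employed).
Unemployed = 2,372 + 11,813 = 14,185 (jobless and actively searching, or on temporary layoff).
Labor force = 137,334 + 14,185 = 151,519.
Not in labor force = 1,590 + 21,087 + 30,839 + 8,379 = 61,895 (those not working and not actively searching are outside the labor force — including those who want a job but have given up searching).
Civilian working-age population = 151,519 + 61,895 = 213,414.
Unemployment rate = 14,185 / 151,519 = 9.36%.
Labor force participation rate = 151,519 / 213,414 = 71.00%.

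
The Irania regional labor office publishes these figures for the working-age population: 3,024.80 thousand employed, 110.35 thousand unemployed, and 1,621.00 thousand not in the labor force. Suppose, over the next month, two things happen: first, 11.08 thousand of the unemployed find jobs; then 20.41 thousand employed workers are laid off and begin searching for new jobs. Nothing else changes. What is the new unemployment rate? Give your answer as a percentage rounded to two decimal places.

Initially, labor force = 3,024.80 + 110.35 = 3,135.15 thousand, so u = 110.35/3,135.15 = 3.52%.
After the first change, unemployed falls and employed rises by 11.08; labor force unchanged → E = 3,035.88, U = 99.27, labor force = 3,135.15 thousand.
After the second change, employed falls and unemployed rises by 20.41; labor force unchanged → E = 3,015.47, U = 119.68, labor force = 3,135.15 thousand.
New unemployment rate = 119.68 / 3,135.15 = 3.82%.

New unemployment rate ≈ 3.82%.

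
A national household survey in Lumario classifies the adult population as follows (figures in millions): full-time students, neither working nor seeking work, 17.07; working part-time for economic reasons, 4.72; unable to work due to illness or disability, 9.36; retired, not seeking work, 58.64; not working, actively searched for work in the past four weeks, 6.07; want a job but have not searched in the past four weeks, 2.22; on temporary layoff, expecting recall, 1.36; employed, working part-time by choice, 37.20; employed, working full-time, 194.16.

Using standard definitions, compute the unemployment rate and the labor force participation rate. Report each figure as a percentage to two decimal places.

Unemployment rate ≈ 3.05%; labor force participation rate ≈ 73.61%.

Employed = 4.72 + 37.20 + 194.16 = 236.08 million (anyone who worked, including part-time for economic reasons, counts as employed).
Unemployed = 6.07 + 1.36 = 7.43 million (jobless and actively searching, or on temporary layoff).
Labor force = 236.08 + 7.43 = 243.51 million.
Not in labor force = 17.07 + 9.36 + 58.64 + 2.22 = 87.29 million (those not working and not actively searching are outside the labor force — including those who want a job but have given up searching).
Civilian working-age population = 243.51 + 87.29 = 330.80 million.
Unemployment rate = 7.43 / 243.51 = 3.05%.
Labor force participation rate = 243.51 / 330.80 = 73.61%.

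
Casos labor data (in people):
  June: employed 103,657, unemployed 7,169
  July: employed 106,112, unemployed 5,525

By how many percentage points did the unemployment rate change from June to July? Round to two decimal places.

The unemployment rate changed by −1.52 percentage points.

June: labor force = 103,657 + 7,169 = 110,826; u = 7,169/110,826 = 6.47%.
July: labor force = 106,112 + 5,525 = 111,637; u = 5,525/111,637 = 4.95%.
Change = 4.95% − 6.47% = −1.52 pp.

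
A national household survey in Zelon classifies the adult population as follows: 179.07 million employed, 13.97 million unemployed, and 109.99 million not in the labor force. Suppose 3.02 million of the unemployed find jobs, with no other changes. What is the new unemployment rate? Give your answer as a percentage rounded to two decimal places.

New unemployment rate ≈ 5.67%.

Initially, labor force = 179.07 + 13.97 = 193.04 million, so u = 13.97/193.04 = 7.24%.
After the change, unemployed falls and employed rises by 3.02; labor force unchanged → E = 182.09, U = 10.95, labor force = 193.04 million.
New unemployment rate = 10.95 / 193.04 = 5.67%.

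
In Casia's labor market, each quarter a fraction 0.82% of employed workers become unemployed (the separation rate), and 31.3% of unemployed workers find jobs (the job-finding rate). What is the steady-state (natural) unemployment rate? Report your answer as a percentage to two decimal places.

At steady state the flows balance: s·E = f·U, so U/(E+U) = s/(s+f).
u* = 0.82 / (0.82 + 31.3) = 0.82 / 32.12 = 2.55%.

Steady-state unemployment rate ≈ 2.55%.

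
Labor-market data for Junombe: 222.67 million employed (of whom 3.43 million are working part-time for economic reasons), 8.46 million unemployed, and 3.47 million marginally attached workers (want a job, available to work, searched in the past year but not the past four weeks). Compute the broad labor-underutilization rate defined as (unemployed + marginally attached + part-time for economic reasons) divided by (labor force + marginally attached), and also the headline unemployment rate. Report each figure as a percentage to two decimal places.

Labor force = 222.67 + 8.46 = 231.13 million.
Numerator = 8.46 + 3.47 + 3.43 = 15.36 million.
Denominator = 231.13 + 3.47 = 234.60 million.
Broad rate = 15.36 / 234.60 = 6.55%.
Headline unemployment rate = 8.46 / 231.13 = 3.66%.

Broad underutilization rate ≈ 6.55%; headline unemployment rate ≈ 3.66%.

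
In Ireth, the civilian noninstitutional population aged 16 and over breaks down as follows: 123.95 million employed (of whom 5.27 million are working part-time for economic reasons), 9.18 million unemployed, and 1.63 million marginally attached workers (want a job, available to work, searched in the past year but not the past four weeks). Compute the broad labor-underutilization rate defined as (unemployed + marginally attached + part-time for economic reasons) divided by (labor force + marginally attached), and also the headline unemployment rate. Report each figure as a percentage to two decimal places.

Broad underutilization rate ≈ 11.93%; headline unemployment rate ≈ 6.90%.

Labor force = 123.95 + 9.18 = 133.13 million.
Numerator = 9.18 + 1.63 + 5.27 = 16.08 million.
Denominator = 133.13 + 1.63 = 134.76 million.
Broad rate = 16.08 / 134.76 = 11.93%.
Headline unemployment rate = 9.18 / 133.13 = 6.90%.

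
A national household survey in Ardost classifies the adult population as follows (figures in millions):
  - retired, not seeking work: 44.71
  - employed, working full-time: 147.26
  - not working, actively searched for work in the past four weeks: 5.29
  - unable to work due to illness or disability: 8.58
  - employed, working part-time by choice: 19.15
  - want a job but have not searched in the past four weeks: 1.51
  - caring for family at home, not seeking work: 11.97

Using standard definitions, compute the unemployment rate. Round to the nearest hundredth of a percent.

Employed = 147.26 + 19.15 = 166.41 million.
Unemployed = 5.29 million.
Labor force = 166.41 + 5.29 = 171.70 million.
Unemployment rate = 5.29 / 171.70 = 3.08%.

Unemployment rate ≈ 3.08%.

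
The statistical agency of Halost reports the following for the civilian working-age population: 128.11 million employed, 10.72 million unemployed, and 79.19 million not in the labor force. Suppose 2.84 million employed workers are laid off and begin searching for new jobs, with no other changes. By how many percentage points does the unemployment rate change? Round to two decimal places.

The unemployment rate changes by +2.05 percentage points.

Initially, labor force = 128.11 + 10.72 = 138.83 million, so u = 10.72/138.83 = 7.72%.
After the change, employed falls and unemployed rises by 2.84; labor force unchanged → E = 125.27, U = 13.56, labor force = 138.83 million.
New unemployment rate = 13.56 / 138.83 = 9.77%.
Change = 9.77% − 7.72% = +2.05 percentage points.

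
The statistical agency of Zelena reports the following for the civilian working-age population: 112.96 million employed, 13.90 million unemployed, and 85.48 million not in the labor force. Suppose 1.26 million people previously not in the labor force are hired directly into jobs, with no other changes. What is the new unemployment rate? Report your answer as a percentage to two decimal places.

Initially, labor force = 112.96 + 13.90 = 126.86 million, so u = 13.90/126.86 = 10.96%.
After the change, employed and labor force both rise by 1.26; unemployed unchanged → E = 114.22, U = 13.90, labor force = 128.12 million.
New unemployment rate = 13.90 / 128.12 = 10.85%.

New unemployment rate ≈ 10.85%.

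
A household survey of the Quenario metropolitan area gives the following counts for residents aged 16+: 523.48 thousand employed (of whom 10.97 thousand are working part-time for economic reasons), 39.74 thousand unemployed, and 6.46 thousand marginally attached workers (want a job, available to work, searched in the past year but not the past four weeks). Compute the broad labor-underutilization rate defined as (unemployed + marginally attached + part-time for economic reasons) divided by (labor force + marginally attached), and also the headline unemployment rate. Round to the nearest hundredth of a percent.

Broad underutilization rate ≈ 10.04%; headline unemployment rate ≈ 7.06%.

Labor force = 523.48 + 39.74 = 563.22 thousand.
Numerator = 39.74 + 6.46 + 10.97 = 57.17 thousand.
Denominator = 563.22 + 6.46 = 569.68 thousand.
Broad rate = 57.17 / 569.68 = 10.04%.
Headline unemployment rate = 39.74 / 563.22 = 7.06%.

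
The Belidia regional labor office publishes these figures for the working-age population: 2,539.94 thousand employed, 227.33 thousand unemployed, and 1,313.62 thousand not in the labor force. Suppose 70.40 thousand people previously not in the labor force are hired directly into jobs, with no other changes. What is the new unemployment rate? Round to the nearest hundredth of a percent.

New unemployment rate ≈ 8.01%.

Initially, labor force = 2,539.94 + 227.33 = 2,767.27 thousand, so u = 227.33/2,767.27 = 8.21%.
After the change, employed and labor force both rise by 70.40; unemployed unchanged → E = 2,610.34, U = 227.33, labor force = 2,837.67 thousand.
New unemployment rate = 227.33 / 2,837.67 = 8.01%.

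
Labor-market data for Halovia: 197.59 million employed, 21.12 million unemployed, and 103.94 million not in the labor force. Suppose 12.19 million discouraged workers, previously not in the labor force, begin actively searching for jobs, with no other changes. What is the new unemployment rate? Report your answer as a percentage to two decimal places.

Initially, labor force = 197.59 + 21.12 = 218.71 million, so u = 21.12/218.71 = 9.66%.
After the change, unemployed and labor force both rise by 12.19 → E = 197.59, U = 33.31, labor force = 230.90 million.
New unemployment rate = 33.31 / 230.90 = 14.43%.

New unemployment rate ≈ 14.43%.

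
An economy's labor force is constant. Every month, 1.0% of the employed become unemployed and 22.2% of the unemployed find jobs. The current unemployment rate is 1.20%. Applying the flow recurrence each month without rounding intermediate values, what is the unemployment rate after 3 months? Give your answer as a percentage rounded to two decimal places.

Unemployment rate after three months ≈ 2.90%.

With a fixed labor force, u_{t+1} = u_t + s·(1−u_t) − f·u_t = u_t·(1−s−f) + s.
Here 1−s−f = 0.768 and s = 0.010.
u_1 = 0.012000 × 0.768 + 0.010 = 0.019216.
u_2 = 0.019216 × 0.768 + 0.010 = 0.024758.
u_3 = 0.024758 × 0.768 + 0.010 = 0.029014.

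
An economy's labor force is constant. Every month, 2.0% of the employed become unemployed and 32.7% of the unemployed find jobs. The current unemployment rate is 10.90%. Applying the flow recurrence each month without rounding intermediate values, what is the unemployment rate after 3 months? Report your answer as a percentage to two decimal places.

Unemployment rate after three months ≈ 7.19%.

With a fixed labor force, u_{t+1} = u_t + s·(1−u_t) − f·u_t = u_t·(1−s−f) + s.
Here 1−s−f = 0.653 and s = 0.020.
u_1 = 0.109000 × 0.653 + 0.020 = 0.091177.
u_2 = 0.091177 × 0.653 + 0.020 = 0.079539.
u_3 = 0.079539 × 0.653 + 0.020 = 0.071939.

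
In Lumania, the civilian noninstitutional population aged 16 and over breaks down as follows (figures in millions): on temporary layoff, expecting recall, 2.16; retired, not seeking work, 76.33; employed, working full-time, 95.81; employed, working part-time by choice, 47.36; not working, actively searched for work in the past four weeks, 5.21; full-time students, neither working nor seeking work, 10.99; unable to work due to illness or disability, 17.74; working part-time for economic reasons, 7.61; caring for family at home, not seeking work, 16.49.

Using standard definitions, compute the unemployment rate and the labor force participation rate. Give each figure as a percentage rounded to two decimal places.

Employed = 95.81 + 47.36 + 7.61 = 150.78 million (anyone who worked, including part-time for economic reasons, counts as employed).
Unemployed = 2.16 + 5.21 = 7.37 million (jobless and actively searching, or on temporary layoff).
Labor force = 150.78 + 7.37 = 158.15 million.
Not in labor force = 76.33 + 10.99 + 17.74 + 16.49 = 121.55 million (those not working and not actively searching are outside the labor force).
Civilian working-age population = 158.15 + 121.55 = 279.70 million.
Unemployment rate = 7.37 / 158.15 = 4.66%.
Labor force participation rate = 158.15 / 279.70 = 56.54%.

Unemployment rate ≈ 4.66%; labor force participation rate ≈ 56.54%.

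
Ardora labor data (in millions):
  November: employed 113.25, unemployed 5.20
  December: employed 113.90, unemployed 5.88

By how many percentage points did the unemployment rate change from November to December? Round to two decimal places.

November: labor force = 113.25 + 5.20 = 118.45; u = 5.20/118.45 = 4.39%.
December: labor force = 113.90 + 5.88 = 119.78; u = 5.88/119.78 = 4.91%.
Change = 4.91% − 4.39% = +0.52 pp.

The unemployment rate changed by +0.52 percentage points.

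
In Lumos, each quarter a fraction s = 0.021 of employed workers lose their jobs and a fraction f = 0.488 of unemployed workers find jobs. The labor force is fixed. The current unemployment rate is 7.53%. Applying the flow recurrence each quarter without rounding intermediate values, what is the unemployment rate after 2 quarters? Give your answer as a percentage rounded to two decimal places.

Unemployment rate after two quarters ≈ 4.95%.

With a fixed labor force, u_{t+1} = u_t + s·(1−u_t) − f·u_t = u_t·(1−s−f) + s.
Here 1−s−f = 0.491 and s = 0.021.
u_1 = 0.075300 × 0.491 + 0.021 = 0.057972.
u_2 = 0.057972 × 0.491 + 0.021 = 0.049464.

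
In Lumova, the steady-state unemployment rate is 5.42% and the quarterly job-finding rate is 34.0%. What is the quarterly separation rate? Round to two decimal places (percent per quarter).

Separation rate ≈ 1.95% per quarter.

From u* = s/(s+f): s = u·f/(1−u).
s = 0.0542 × 34.0 / (1 − 0.0542) = 1.8428 / 0.9458 ≈ 1.95% per quarter.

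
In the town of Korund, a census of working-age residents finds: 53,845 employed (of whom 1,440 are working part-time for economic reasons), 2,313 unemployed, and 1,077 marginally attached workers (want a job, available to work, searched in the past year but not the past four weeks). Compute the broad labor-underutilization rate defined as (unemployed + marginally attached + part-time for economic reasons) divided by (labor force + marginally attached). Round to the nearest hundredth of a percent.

Broad underutilization rate ≈ 8.44%.

Labor force = 53,845 + 2,313 = 56,158.
Numerator = 2,313 + 1,077 + 1,440 = 4,830.
Denominator = 56,158 + 1,077 = 57,235.
Broad rate = 4,830 / 57,235 = 8.44%.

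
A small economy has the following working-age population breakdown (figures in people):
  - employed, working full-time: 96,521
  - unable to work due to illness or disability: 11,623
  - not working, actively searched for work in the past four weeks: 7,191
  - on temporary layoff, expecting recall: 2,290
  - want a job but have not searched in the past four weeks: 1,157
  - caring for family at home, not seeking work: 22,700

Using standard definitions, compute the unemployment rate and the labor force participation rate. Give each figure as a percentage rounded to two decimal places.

Employed = 96,521.
Unemployed = 7,191 + 2,290 = 9,481 (jobless and actively searching, or on temporary layoff).
Labor force = 96,521 + 9,481 = 106,002.
Not in labor force = 11,623 + 1,157 + 22,700 = 35,480 (those not working and not actively searching are outside the labor force — including those who want a job but have given up searching).
Civilian working-age population = 106,002 + 35,480 = 141,482.
Unemployment rate = 9,481 / 106,002 = 8.94%.
Labor force participation rate = 106,002 / 141,482 = 74.92%.

Unemployment rate ≈ 8.94%; labor force participation rate ≈ 74.92%.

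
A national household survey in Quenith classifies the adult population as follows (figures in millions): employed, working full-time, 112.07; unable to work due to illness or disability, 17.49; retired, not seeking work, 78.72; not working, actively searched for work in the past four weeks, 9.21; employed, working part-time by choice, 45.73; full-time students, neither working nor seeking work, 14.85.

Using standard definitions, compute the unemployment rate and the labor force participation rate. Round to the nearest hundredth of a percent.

Employed = 112.07 + 45.73 = 157.80 million.
Unemployed = 9.21 million.
Labor force = 157.80 + 9.21 = 167.01 million.
Not in labor force = 17.49 + 78.72 + 14.85 = 111.06 million (those not working and not actively searching are outside the labor force).
Civilian working-age population = 167.01 + 111.06 = 278.07 million.
Unemployment rate = 9.21 / 167.01 = 5.51%.
Labor force participation rate = 167.01 / 278.07 = 60.06%.

Unemployment rate ≈ 5.51%; labor force participation rate ≈ 60.06%.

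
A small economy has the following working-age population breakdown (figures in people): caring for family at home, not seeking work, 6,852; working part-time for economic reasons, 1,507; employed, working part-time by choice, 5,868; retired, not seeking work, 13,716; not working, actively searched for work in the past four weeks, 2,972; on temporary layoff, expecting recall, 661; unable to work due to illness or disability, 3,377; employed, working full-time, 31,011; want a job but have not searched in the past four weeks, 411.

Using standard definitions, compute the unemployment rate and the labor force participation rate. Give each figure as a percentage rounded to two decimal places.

Employed = 1,507 + 5,868 + 31,011 = 38,386 (anyone who worked, including part-time for economic reasons, counts as employed).
Unemployed = 2,972 + 661 = 3,633 (jobless and actively searching, or on temporary layoff).
Labor force = 38,386 + 3,633 = 42,019.
Not in labor force = 6,852 + 13,716 + 3,377 + 411 = 24,356 (those not working and not actively searching are outside the labor force — including those who want a job but have given up searching).
Civilian working-age population = 42,019 + 24,356 = 66,375.
Unemployment rate = 3,633 / 42,019 = 8.65%.
Labor force participation rate = 42,019 / 66,375 = 63.31%.

Unemployment rate ≈ 8.65%; labor force participation rate ≈ 63.31%.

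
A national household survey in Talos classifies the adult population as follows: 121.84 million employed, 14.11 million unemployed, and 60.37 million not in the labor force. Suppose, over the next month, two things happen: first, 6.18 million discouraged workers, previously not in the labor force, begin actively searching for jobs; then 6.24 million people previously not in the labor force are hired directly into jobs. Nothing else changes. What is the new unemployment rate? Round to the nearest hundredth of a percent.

New unemployment rate ≈ 13.68%.

Initially, labor force = 121.84 + 14.11 = 135.95 million, so u = 14.11/135.95 = 10.38%.
After the first change, unemployed and labor force both rise by 6.18 → E = 121.84, U = 20.29, labor force = 142.13 million.
After the second change, employed and labor force both rise by 6.24; unemployed unchanged → E = 128.08, U = 20.29, labor force = 148.37 million.
New unemployment rate = 20.29 / 148.37 = 13.68%.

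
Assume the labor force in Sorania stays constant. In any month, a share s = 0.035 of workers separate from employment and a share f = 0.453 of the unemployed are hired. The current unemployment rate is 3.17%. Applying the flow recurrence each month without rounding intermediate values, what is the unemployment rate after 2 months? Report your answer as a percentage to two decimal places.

With a fixed labor force, u_{t+1} = u_t + s·(1−u_t) − f·u_t = u_t·(1−s−f) + s.
Here 1−s−f = 0.512 and s = 0.035.
u_1 = 0.031700 × 0.512 + 0.035 = 0.051230.
u_2 = 0.051230 × 0.512 + 0.035 = 0.061230.

Unemployment rate after two months ≈ 6.12%.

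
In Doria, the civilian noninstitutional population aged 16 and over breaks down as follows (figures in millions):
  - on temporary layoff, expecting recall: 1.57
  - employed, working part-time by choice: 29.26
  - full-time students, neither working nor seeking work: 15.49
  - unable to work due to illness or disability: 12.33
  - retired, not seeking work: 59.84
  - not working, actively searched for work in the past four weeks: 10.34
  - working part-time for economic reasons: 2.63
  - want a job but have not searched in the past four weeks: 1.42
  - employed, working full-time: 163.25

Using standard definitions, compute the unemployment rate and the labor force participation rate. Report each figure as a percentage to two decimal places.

Unemployment rate ≈ 5.75%; labor force participation rate ≈ 69.92%.

Employed = 29.26 + 2.63 + 163.25 = 195.14 million (anyone who worked, including part-time for economic reasons, counts as employed).
Unemployed = 1.57 + 10.34 = 11.91 million (jobless and actively searching, or on temporary layoff).
Labor force = 195.14 + 11.91 = 207.05 million.
Not in labor force = 15.49 + 12.33 + 59.84 + 1.42 = 89.08 million (those not working and not actively searching are outside the labor force — including those who want a job but have given up searching).
Civilian working-age population = 207.05 + 89.08 = 296.13 million.
Unemployment rate = 11.91 / 207.05 = 5.75%.
Labor force participation rate = 207.05 / 296.13 = 69.92%.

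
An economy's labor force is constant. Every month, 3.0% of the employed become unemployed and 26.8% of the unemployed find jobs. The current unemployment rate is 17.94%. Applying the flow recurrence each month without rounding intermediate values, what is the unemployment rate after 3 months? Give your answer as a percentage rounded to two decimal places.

With a fixed labor force, u_{t+1} = u_t + s·(1−u_t) − f·u_t = u_t·(1−s−f) + s.
Here 1−s−f = 0.702 and s = 0.030.
u_1 = 0.179400 × 0.702 + 0.030 = 0.155939.
u_2 = 0.155939 × 0.702 + 0.030 = 0.139469.
u_3 = 0.139469 × 0.702 + 0.030 = 0.127907.

Unemployment rate after three months ≈ 12.79%.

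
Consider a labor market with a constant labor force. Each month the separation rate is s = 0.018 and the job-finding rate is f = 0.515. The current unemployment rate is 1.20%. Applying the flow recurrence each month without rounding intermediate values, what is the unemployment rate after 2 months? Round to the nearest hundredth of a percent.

Unemployment rate after two months ≈ 2.90%.

With a fixed labor force, u_{t+1} = u_t + s·(1−u_t) − f·u_t = u_t·(1−s−f) + s.
Here 1−s−f = 0.467 and s = 0.018.
u_1 = 0.012000 × 0.467 + 0.018 = 0.023604.
u_2 = 0.023604 × 0.467 + 0.018 = 0.029023.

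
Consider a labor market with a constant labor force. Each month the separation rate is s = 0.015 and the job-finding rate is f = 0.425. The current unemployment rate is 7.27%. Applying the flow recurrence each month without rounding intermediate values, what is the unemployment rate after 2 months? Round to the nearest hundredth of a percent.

With a fixed labor force, u_{t+1} = u_t + s·(1−u_t) − f·u_t = u_t·(1−s−f) + s.
Here 1−s−f = 0.560 and s = 0.015.
u_1 = 0.072700 × 0.560 + 0.015 = 0.055712.
u_2 = 0.055712 × 0.560 + 0.015 = 0.046199.

Unemployment rate after two months ≈ 4.62%.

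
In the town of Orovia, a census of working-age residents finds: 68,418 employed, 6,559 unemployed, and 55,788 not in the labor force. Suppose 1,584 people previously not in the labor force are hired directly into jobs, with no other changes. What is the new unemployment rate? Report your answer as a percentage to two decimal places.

Initially, labor force = 68,418 + 6,559 = 74,977, so u = 6,559/74,977 = 8.75%.
After the change, employed and labor force both rise by 1,584; unemployed unchanged → E = 70,002, U = 6,559, labor force = 76,561.
New unemployment rate = 6,559 / 76,561 = 8.57%.

New unemployment rate ≈ 8.57%.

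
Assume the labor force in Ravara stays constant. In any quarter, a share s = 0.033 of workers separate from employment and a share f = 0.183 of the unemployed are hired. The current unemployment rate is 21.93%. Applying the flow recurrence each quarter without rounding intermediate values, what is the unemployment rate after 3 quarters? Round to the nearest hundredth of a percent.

Unemployment rate after three quarters ≈ 18.48%.

With a fixed labor force, u_{t+1} = u_t + s·(1−u_t) − f·u_t = u_t·(1−s−f) + s.
Here 1−s−f = 0.784 and s = 0.033.
u_1 = 0.219300 × 0.784 + 0.033 = 0.204931.
u_2 = 0.204931 × 0.784 + 0.033 = 0.193666.
u_3 = 0.193666 × 0.784 + 0.033 = 0.184834.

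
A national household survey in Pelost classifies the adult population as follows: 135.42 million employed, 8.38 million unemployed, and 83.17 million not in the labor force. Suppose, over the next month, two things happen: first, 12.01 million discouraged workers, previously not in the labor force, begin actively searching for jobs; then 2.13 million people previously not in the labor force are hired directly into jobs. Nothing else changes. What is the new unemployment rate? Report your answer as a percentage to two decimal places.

Initially, labor force = 135.42 + 8.38 = 143.80 million, so u = 8.38/143.80 = 5.83%.
After the first change, unemployed and labor force both rise by 12.01 → E = 135.42, U = 20.39, labor force = 155.81 million.
After the second change, employed and labor force both rise by 2.13; unemployed unchanged → E = 137.55, U = 20.39, labor force = 157.94 million.
New unemployment rate = 20.39 / 157.94 = 12.91%.

New unemployment rate ≈ 12.91%.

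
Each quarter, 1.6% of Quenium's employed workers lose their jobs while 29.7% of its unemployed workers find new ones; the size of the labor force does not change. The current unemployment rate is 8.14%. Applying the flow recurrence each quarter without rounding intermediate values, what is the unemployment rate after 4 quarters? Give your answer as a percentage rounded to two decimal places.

With a fixed labor force, u_{t+1} = u_t + s·(1−u_t) − f·u_t = u_t·(1−s−f) + s.
Here 1−s−f = 0.687 and s = 0.016.
u_1 = 0.081400 × 0.687 + 0.016 = 0.071922.
u_2 = 0.071922 × 0.687 + 0.016 = 0.065410.
u_3 = 0.065410 × 0.687 + 0.016 = 0.060937.
u_4 = 0.060937 × 0.687 + 0.016 = 0.057864.

Unemployment rate after four quarters ≈ 5.79%.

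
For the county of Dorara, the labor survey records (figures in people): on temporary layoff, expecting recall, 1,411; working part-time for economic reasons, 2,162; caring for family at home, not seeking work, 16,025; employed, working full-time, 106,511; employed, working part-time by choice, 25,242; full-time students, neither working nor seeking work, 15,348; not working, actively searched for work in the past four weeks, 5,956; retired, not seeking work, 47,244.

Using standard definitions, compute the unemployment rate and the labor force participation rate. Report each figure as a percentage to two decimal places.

Unemployment rate ≈ 5.21%; labor force participation rate ≈ 64.25%.

Employed = 2,162 + 106,511 + 25,242 = 133,915 (anyone who worked, including part-time for economic reasons, counts as employed).
Unemployed = 1,411 + 5,956 = 7,367 (jobless and actively searching, or on temporary layoff).
Labor force = 133,915 + 7,367 = 141,282.
Not in labor force = 16,025 + 15,348 + 47,244 = 78,617 (those not working and not actively searching are outside the labor force).
Civilian working-age population = 141,282 + 78,617 = 219,899.
Unemployment rate = 7,367 / 141,282 = 5.21%.
Labor force participation rate = 141,282 / 219,899 = 64.25%.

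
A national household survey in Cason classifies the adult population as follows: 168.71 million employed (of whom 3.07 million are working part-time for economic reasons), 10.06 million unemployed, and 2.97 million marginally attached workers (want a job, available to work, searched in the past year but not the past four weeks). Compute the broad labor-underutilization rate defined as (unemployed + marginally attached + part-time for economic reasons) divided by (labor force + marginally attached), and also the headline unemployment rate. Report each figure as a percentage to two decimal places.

Labor force = 168.71 + 10.06 = 178.77 million.
Numerator = 10.06 + 2.97 + 3.07 = 16.10 million.
Denominator = 178.77 + 2.97 = 181.74 million.
Broad rate = 16.10 / 181.74 = 8.86%.
Headline unemployment rate = 10.06 / 178.77 = 5.63%.

Broad underutilization rate ≈ 8.86%; headline unemployment rate ≈ 5.63%.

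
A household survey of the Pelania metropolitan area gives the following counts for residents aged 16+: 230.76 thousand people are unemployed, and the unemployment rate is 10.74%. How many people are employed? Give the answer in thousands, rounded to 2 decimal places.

About 1,917.84 thousand are employed.

Labor force = U / u = 230.76 / 0.1074 ≈ 2,148.60 thousand.
Employed = labor force − unemployed = 2,148.60 − 230.76 = 1,917.84 thousand.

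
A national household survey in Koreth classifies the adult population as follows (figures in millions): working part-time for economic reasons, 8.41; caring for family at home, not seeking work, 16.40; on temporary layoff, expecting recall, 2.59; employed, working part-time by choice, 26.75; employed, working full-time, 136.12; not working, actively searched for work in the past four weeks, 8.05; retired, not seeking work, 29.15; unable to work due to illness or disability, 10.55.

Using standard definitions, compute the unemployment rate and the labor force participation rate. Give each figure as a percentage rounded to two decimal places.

Unemployment rate ≈ 5.85%; labor force participation rate ≈ 76.43%.

Employed = 8.41 + 26.75 + 136.12 = 171.28 million (anyone who worked, including part-time for economic reasons, counts as employed).
Unemployed = 2.59 + 8.05 = 10.64 million (jobless and actively searching, or on temporary layoff).
Labor force = 171.28 + 10.64 = 181.92 million.
Not in labor force = 16.40 + 29.15 + 10.55 = 56.10 million (those not working and not actively searching are outside the labor force).
Civilian working-age population = 181.92 + 56.10 = 238.02 million.
Unemployment rate = 10.64 / 181.92 = 5.85%.
Labor force participation rate = 181.92 / 238.02 = 76.43%.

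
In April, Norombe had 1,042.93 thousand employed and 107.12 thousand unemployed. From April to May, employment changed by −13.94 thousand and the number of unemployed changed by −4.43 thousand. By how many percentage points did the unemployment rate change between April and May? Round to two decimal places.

April: labor force = 1,042.93 + 107.12 = 1,150.05; u = 107.12/1,150.05 = 9.31%.
May: labor force = 1,028.99 + 102.69 = 1,131.68; u = 102.69/1,131.68 = 9.07%.
Change = 9.07% − 9.31% = −0.24 pp.

The unemployment rate changed by −0.24 percentage points.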